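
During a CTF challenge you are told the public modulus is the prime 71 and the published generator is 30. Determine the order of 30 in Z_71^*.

ord(30) | φ(71) = 71 − 1 = 70 = 2 · 5 · 7.
Divisors of 70: 1, 2, 5, 7, 10, 14, 35, 70.
Check 30^d mod 71 for each divisor in increasing order:
30^1 ≡ 30 (mod 71)
30^2 ≡ 48 (mod 71)
30^5 ≡ 37 (mod 71)
30^7 ≡ 1 (mod 71) ✓
Therefore the multiplicative order of 30 modulo 71 is 7.

7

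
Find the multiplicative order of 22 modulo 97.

ord(22) | φ(97) = 97 − 1 = 96 = 2^5 · 3.
Divisors of 96: 1, 2, 3, 4, 6, 8, 12, 16, 24, 32, 48, 96.
Evaluate successive powers at the divisors of 96:
22^1 ≡ 22 (mod 97)
22^2 ≡ 96 (mod 97)
22^3 ≡ 75 (mod 97)
22^4 ≡ 1 (mod 97) ✓
Hence ord(22) = 4.

4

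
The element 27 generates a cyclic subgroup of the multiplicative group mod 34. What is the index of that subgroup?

ord(27) | φ(34) = φ(2)·φ(17) = 1·16 = 16 = 2^4.
Divisors of 16: 1, 2, 4, 8, 16.
Test each divisor d:
27^1 ≡ 27
27^2 ≡ 15
27^4 ≡ 21
27^8 ≡ 33
27^16 ≡ 1
The order of 27 is 16, so the subgroup it generates has 16 elements.
The index is φ(34) / ord(27) = 16 / 16 = 1.

1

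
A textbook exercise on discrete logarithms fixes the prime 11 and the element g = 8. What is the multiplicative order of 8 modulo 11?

Since 8 ∈ (Z/11Z)^×, its order divides φ(11) = 11 − 1 = 10 = 2 · 5.
Divisors of 10: 1, 2, 5, 10.
Evaluate successive powers at the divisors of 10:
8^1 ≡ 8 (mod 11)
8^2 ≡ 9 (mod 11)
8^5 ≡ 10 (mod 11)
8^10 ≡ 1 (mod 11) ✓
Therefore the multiplicative order of 8 modulo 11 is 10.

10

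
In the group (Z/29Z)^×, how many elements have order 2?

φ(29) = 29 − 1 = 28 = 2^2 · 7.
In a cyclic group of order 28, there are φ(d) elements of order d for each divisor d of 28, and zero for non-divisors.
2 | 28, and φ(2) = 2 − 1 = 1.

1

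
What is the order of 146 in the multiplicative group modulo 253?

By Lagrange's theorem, ord_253(146) divides φ(253) = φ(11·23) = (11−1)·(23−1) = 10·22 = 220 = 2^2 · 5 · 11.
Divisors of 220: 1, 2, 4, 5, 10, 11, 20, 22, 44, 55, 110, 220.
Check 146^d mod 253 for each divisor in increasing order:
146^1 ≡ 146
146^2 ≡ 64
146^4 ≡ 48
146^5 ≡ 177
146^10 ≡ 210
146^11 ≡ 47
146^20 ≡ 78
146^22 ≡ 185
146^44 ≡ 70
146^55 ≡ 1
So ord_253(146) = 55.

55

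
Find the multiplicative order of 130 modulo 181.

60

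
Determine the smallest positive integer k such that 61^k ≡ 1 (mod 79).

26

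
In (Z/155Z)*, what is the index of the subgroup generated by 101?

24

By Lagrange's theorem, ord_155(101) divides φ(155) = φ(5·31) = (5−1)·(31−1) = 4·30 = 120 = 2^3 · 3 · 5.
Divisors of 120: 1, 2, 3, 4, 5, 6, 8, 10, 12, 15, 20, 24, 30, 40, 60, 120.
Evaluate successive powers at the divisors of 120:
101^1 ≡ 101
101^2 ≡ 126
101^3 ≡ 16
101^4 ≡ 66
101^5 ≡ 1
So ord_155(101) = 5, hence |⟨101⟩| = 5.
Index = |(Z/155Z)^×| / |⟨101⟩| = 120 / 5 = 24.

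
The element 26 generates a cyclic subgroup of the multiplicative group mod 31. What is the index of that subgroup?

By Lagrange's theorem, ord_31(26) divides φ(31) = 31 − 1 = 30 = 2 · 3 · 5.
Divisors of 30: 1, 2, 3, 5, 6, 10, 15, 30.
Check 26^d mod 31 for each divisor in increasing order:
26^1 ≡ 26 (mod 31)
26^2 ≡ 25 (mod 31)
26^3 ≡ 30 (mod 31)
26^5 ≡ 6 (mod 31)
26^6 ≡ 1 (mod 31) ✓
Thus |⟨26⟩| = ord(26) = 6.
Index = |(Z/31Z)^×| / |⟨26⟩| = 30 / 6 = 5.

5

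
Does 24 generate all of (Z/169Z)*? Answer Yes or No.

Yes

φ(169) = φ(13^2) = 13·(13−1) = 156 = 2^2 · 3 · 13.
Test 24^(156/q) mod 169 for each prime factor q of 156:
24^78 ≡ 168 (mod 169)  [q = 2: ≢ 1 ✓]
24^52 ≡ 146 (mod 169)  [q = 3: ≢ 1 ✓]
24^12 ≡ 53 (mod 169)  [q = 13: ≢ 1 ✓]
All checks pass, so 24 has order 156 and is a primitive root modulo 169.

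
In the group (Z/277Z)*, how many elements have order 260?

0

φ(277) = 277 − 1 = 276 = 2^2 · 3 · 23.
In a cyclic group of order 276, there are φ(d) elements of order d for each divisor d of 276, and zero for non-divisors.
Here 276 is not a multiple of 260, so there are no elements of order 260.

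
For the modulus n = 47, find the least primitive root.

φ(47) = 47 − 1 = 46 = 2 · 23.
Test candidates g = 2, 3, … against the prime factors q ∈ {2, 23} of φ(47): g is a generator iff g^(46/q) ≢ 1 for every such q.
g = 2: 2^23 ≡ 1 — hits 1, so not a primitive root.
g = 3: 3^23 ≡ 1 — hits 1, so not a primitive root.
g = 4: 4^23 ≡ 1 — hits 1, so not a primitive root.
g = 5: 5^23 ≡ 46; 5^2 ≡ 25 — none is 1, so 5 is a primitive root.
The smallest primitive root modulo 47 is 5.

5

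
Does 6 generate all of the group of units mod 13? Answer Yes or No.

φ(13) = 13 − 1 = 12 = 2^2 · 3.
Test 6^(12/q) mod 13 for each prime factor q of 12:
6^6 ≡ 12 (mod 13)  [q = 2: ≢ 1 ✓]
6^4 ≡ 9 (mod 13)  [q = 3: ≢ 1 ✓]
All checks pass, so 6 has order 12 and is a primitive root modulo 13.

Yes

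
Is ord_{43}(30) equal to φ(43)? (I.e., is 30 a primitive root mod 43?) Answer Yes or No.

φ(43) = 43 − 1 = 42 = 2 · 3 · 7.
An element g generates (Z/43Z)^× iff g^(42/q) ≢ 1 (mod 43) for each prime q ∈ {2, 3, 7}.
30^21 ≡ 42 (mod 43)  [q = 2: ≢ 1 ✓]
30^14 ≡ 6 (mod 43)  [q = 3: ≢ 1 ✓]
30^6 ≡ 16 (mod 43)  [q = 7: ≢ 1 ✓]
All checks pass, so 30 has order 42 and is a primitive root modulo 43.

Yes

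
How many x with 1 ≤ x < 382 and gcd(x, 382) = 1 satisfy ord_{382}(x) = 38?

18

φ(382) = φ(2)·φ(191) = 1·190 = 190 = 2 · 5 · 19.
(Z/382Z)^× is cyclic (|G| = 190); a cyclic group of order m has exactly φ(d) elements of each order d | m, and none otherwise.
38 = 2 · 19 divides 190, and φ(38) = 18.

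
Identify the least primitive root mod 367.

φ(367) = 367 − 1 = 366 = 2 · 3 · 61.
g is a primitive root iff g^(366/q) ≢ 1 (mod 367) for each prime q ∈ {2, 3, 61}.
g = 2: 2^183 ≡ 1 — hits 1, so not a primitive root.
g = 3: 3^183 ≡ 366; 3^122 ≡ 1 — hits 1, so not a primitive root.
g = 4: 4^183 ≡ 1 — hits 1, so not a primitive root.
g = 5: 5^183 ≡ 366; 5^122 ≡ 1 — hits 1, so not a primitive root.
g = 6: 6^183 ≡ 366; 6^122 ≡ 283; 6^6 ≡ 47 — none is 1, so 6 is a primitive root.
The smallest primitive root modulo 367 is 6.

6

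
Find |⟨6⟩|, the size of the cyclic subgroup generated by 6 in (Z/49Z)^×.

The order of 6 must divide φ(49) = φ(7^2) = 7·(7−1) = 42 = 2 · 3 · 7.
Divisors of 42: 1, 2, 3, 6, 7, 14, 21, 42.
Test each divisor d:
6^1 ≡ 6 (mod 49)
6^2 ≡ 36 (mod 49)
6^3 ≡ 20 (mod 49)
6^6 ≡ 8 (mod 49)
6^7 ≡ 48 (mod 49)
6^14 ≡ 1 (mod 49) ✓
Hence ord(6) = 14.

14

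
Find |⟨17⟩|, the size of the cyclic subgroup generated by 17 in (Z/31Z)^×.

ord(17) | φ(31) = 31 − 1 = 30 = 2 · 3 · 5.
Divisors of 30: 1, 2, 3, 5, 6, 10, 15, 30.
Evaluate successive powers at the divisors of 30:
17^1 ≡ 17 (mod 31)
17^2 ≡ 10 (mod 31)
17^3 ≡ 15 (mod 31)
17^5 ≡ 26 (mod 31)
17^6 ≡ 8 (mod 31)
17^10 ≡ 25 (mod 31)
17^15 ≡ 30 (mod 31)
17^30 ≡ 1 (mod 31) ✓
Therefore the multiplicative order of 17 modulo 31 is 30.

30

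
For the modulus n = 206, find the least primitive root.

5

φ(206) = φ(2)·φ(103) = 1·102 = 102 = 2 · 3 · 17.
g is a primitive root iff g^(102/q) ≢ 1 (mod 206) for each prime q ∈ {2, 3, 17}.
g = 2: gcd(2, 206) = 2 > 1, not a unit — skip.
g = 3: 3^51 ≡ 205; 3^34 ≡ 1 — hits 1, so not a primitive root.
g = 4: gcd(4, 206) = 2 > 1, not a unit — skip.
g = 5: 5^51 ≡ 205; 5^34 ≡ 159; 5^6 ≡ 175 — none is 1, so 5 is a primitive root.
So 5 is the smallest generator of (Z/206Z)^×.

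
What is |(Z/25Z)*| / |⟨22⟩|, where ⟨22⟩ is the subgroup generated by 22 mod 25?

1

By Lagrange's theorem, ord_25(22) divides φ(25) = φ(5^2) = 5·(5−1) = 20 = 2^2 · 5.
Divisors of 20: 1, 2, 4, 5, 10, 20.
Compute 22^d (mod 25) for the divisors d until we hit 1:
22^1 ≡ 22 (mod 25)
22^2 ≡ 9 (mod 25)
22^4 ≡ 6 (mod 25)
22^5 ≡ 7 (mod 25)
22^10 ≡ 24 (mod 25)
22^20 ≡ 1 (mod 25) ✓
Thus |⟨22⟩| = ord(22) = 20.
The index is φ(25) / ord(22) = 20 / 20 = 1.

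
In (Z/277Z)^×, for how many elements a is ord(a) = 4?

2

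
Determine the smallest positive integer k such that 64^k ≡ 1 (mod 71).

35

ord(64) | φ(71) = 71 − 1 = 70 = 2 · 5 · 7.
Divisors of 70: 1, 2, 5, 7, 10, 14, 35, 70.
Evaluate successive powers at the divisors of 70:
64^1 ≡ 64 (mod 71)
64^2 ≡ 49 (mod 71)
64^5 ≡ 20 (mod 71)
64^7 ≡ 57 (mod 71)
64^10 ≡ 45 (mod 71)
64^14 ≡ 54 (mod 71)
64^35 ≡ 1 (mod 71) ✓
So ord_71(64) = 35.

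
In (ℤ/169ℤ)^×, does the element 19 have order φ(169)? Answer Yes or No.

No

φ(169) = φ(13^2) = 13·(13−1) = 156 = 2^2 · 3 · 13.
It suffices to check that the order of 19 is not a proper divisor of 156: compute 19^(156/q) for q ∈ {2, 3, 13}.
19^78 ≡ 168 (mod 169)  [q = 2: ≢ 1 ✓]
19^52 ≡ 22 (mod 169)  [q = 3: ≢ 1 ✓]
19^12 ≡ 1 (mod 169)  [q = 13: ≡ 1 ✗]
19^12 ≡ 1 shows ord(19) | 12, strictly less than φ(169); not a primitive root.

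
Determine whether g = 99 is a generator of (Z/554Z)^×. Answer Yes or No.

φ(554) = φ(2)·φ(277) = 1·276 = 276 = 2^2 · 3 · 23.
99 is a primitive root mod 554 iff 99^(φ(554)/q) ≢ 1 for every prime q | φ(554), i.e. q ∈ {2, 3, 23}.
99^138 ≡ 553 (mod 554)  [q = 2: ≢ 1 ✓]
99^92 ≡ 437 (mod 554)  [q = 3: ≢ 1 ✓]
99^12 ≡ 131 (mod 554)  [q = 23: ≢ 1 ✓]
Every test exponent gives a nontrivial residue, hence 99 generates the full group.

Yes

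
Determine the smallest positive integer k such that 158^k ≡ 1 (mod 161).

66

Since 158 ∈ (Z/161Z)^×, its order divides φ(161) = φ(7·23) = (7−1)·(23−1) = 6·22 = 132 = 2^2 · 3 · 11.
Divisors of 132: 1, 2, 3, 4, 6, 11, 12, 22, 33, 44, 66, 132.
Check 158^d mod 161 for each divisor in increasing order:
158^1 ≡ 158
158^2 ≡ 9
158^3 ≡ 134
158^4 ≡ 81
158^6 ≡ 85
158^11 ≡ 114
158^12 ≡ 141
158^22 ≡ 116
158^33 ≡ 22
158^44 ≡ 93
158^66 ≡ 1
So ord_161(158) = 66.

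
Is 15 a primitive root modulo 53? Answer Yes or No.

No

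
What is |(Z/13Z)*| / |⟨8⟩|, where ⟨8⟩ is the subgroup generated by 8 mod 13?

By Lagrange's theorem, ord_13(8) divides φ(13) = 13 − 1 = 12 = 2^2 · 3.
Divisors of 12: 1, 2, 3, 4, 6, 12.
Check 8^d mod 13 for each divisor in increasing order:
8^1 ≡ 8 (mod 13)
8^2 ≡ 12 (mod 13)
8^3 ≡ 5 (mod 13)
8^4 ≡ 1 (mod 13) ✓
The order of 8 is 4, so the subgroup it generates has 4 elements.
The index is φ(13) / ord(8) = 12 / 4 = 3.

3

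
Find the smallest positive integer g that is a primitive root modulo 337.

10

φ(337) = 337 − 1 = 336 = 2^4 · 3 · 7.
Test candidates g = 2, 3, … against the prime factors q ∈ {2, 3, 7} of φ(337): g is a generator iff g^(336/q) ≢ 1 for every such q.
g = 2: 2^168 ≡ 1 — hits 1, so not a primitive root.
g = 3: 3^168 ≡ 1 — hits 1, so not a primitive root.
g = 4: 4^168 ≡ 1 — hits 1, so not a primitive root.
g = 5: 5^168 ≡ 336; 5^112 ≡ 1 — hits 1, so not a primitive root.
g = 6: 6^168 ≡ 1 — hits 1, so not a primitive root.
g = 7: 7^168 ≡ 1 — hits 1, so not a primitive root.
g = 8: 8^168 ≡ 1 — hits 1, so not a primitive root.
g = 9: 9^168 ≡ 1 — hits 1, so not a primitive root.
g = 10: 10^168 ≡ 336; 10^112 ≡ 128; 10^48 ≡ 175 — none is 1, so 10 is a primitive root.
So 10 is the smallest generator of (Z/337Z)^×.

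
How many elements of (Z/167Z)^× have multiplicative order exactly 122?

0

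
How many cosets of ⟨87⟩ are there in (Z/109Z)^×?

2

ord(87) | φ(109) = 109 − 1 = 108 = 2^2 · 3^3.
Divisors of 108: 1, 2, 3, 4, 6, 9, 12, 18, 27, 36, 54, 108.
Evaluate successive powers at the divisors of 108:
87^1 ≡ 87 (mod 109)
87^2 ≡ 48 (mod 109)
87^3 ≡ 34 (mod 109)
87^4 ≡ 15 (mod 109)
87^6 ≡ 66 (mod 109)
87^9 ≡ 64 (mod 109)
87^12 ≡ 105 (mod 109)
87^18 ≡ 63 (mod 109)
87^27 ≡ 108 (mod 109)
87^36 ≡ 45 (mod 109)
87^54 ≡ 1 (mod 109) ✓
So ord_109(87) = 54, hence |⟨87⟩| = 54.
Index = |(Z/109Z)^×| / |⟨87⟩| = 108 / 54 = 2.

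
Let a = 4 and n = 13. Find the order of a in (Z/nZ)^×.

By Lagrange's theorem, ord_13(4) divides φ(13) = 13 − 1 = 12 = 2^2 · 3.
Divisors of 12: 1, 2, 3, 4, 6, 12.
Test each divisor d:
4^1 ≡ 4 (mod 13)
4^2 ≡ 3 (mod 13)
4^3 ≡ 12 (mod 13)
4^4 ≡ 9 (mod 13)
4^6 ≡ 1 (mod 13) ✓
Hence ord(4) = 6.

6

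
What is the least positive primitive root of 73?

φ(73) = 73 − 1 = 72 = 2^3 · 3^2.
Test candidates g = 2, 3, … against the prime factors q ∈ {2, 3} of φ(73): g is a generator iff g^(72/q) ≢ 1 for every such q.
g = 2: 2^36 ≡ 1 — hits 1, so not a primitive root.
g = 3: 3^36 ≡ 1 — hits 1, so not a primitive root.
g = 4: 4^36 ≡ 1 — hits 1, so not a primitive root.
g = 5: 5^36 ≡ 72; 5^24 ≡ 8 — none is 1, so 5 is a primitive root.
Hence the least primitive root of 73 is 5.

5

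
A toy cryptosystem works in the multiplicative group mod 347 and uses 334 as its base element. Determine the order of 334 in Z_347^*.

The order of 334 must divide φ(347) = 347 − 1 = 346 = 2 · 173.
Divisors of 346: 1, 2, 173, 346.
Test each divisor d:
334^1 ≡ 334 (mod 347)
334^2 ≡ 169 (mod 347)
334^173 ≡ 346 (mod 347)
334^346 ≡ 1 (mod 347) ✓
So ord_347(334) = 346.

346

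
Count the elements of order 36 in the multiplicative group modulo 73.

12

φ(73) = 73 − 1 = 72 = 2^3 · 3^2.
In a cyclic group of order 72, there are φ(d) elements of order d for each divisor d of 72, and zero for non-divisors.
36 = 2^2 · 3^2 divides 72, and φ(36) = 12.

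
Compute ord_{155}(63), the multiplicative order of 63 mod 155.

4

Since 63 ∈ (Z/155Z)^×, its order divides φ(155) = φ(5·31) = (5−1)·(31−1) = 4·30 = 120 = 2^3 · 3 · 5.
Divisors of 120: 1, 2, 3, 4, 5, 6, 8, 10, 12, 15, 20, 24, 30, 40, 60, 120.
Test each divisor d:
63^1 ≡ 63
63^2 ≡ 94
63^3 ≡ 32
63^4 ≡ 1
Hence ord(63) = 4.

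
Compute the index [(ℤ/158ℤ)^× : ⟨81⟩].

2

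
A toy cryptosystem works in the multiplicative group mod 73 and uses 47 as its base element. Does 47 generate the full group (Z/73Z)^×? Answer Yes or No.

Yes

φ(73) = 73 − 1 = 72 = 2^3 · 3^2.
An element g generates (Z/73Z)^× iff g^(72/q) ≢ 1 (mod 73) for each prime q ∈ {2, 3}.
47^36 ≡ 72 (mod 73)  [q = 2: ≢ 1 ✓]
47^24 ≡ 8 (mod 73)  [q = 3: ≢ 1 ✓]
None equal 1, so ord_73(47) = 72: 47 is a primitive root.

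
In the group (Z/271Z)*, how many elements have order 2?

φ(271) = 271 − 1 = 270 = 2 · 3^3 · 5.
(Z/271Z)^× is cyclic (|G| = 270); a cyclic group of order m has exactly φ(d) elements of each order d | m, and none otherwise.
2 | 270, and φ(2) = 2 − 1 = 1.

1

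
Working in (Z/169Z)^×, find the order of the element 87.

ord(87) | φ(169) = φ(13^2) = 13·(13−1) = 156 = 2^2 · 3 · 13.
Divisors of 156: 1, 2, 3, 4, 6, 12, 13, 26, 39, 52, 78, 156.
Compute 87^d (mod 169) for the divisors d until we hit 1:
87^1 ≡ 87 (mod 169)
87^2 ≡ 133 (mod 169)
87^3 ≡ 79 (mod 169)
87^4 ≡ 113 (mod 169)
87^6 ≡ 157 (mod 169)
87^12 ≡ 144 (mod 169)
87^13 ≡ 22 (mod 169)
87^26 ≡ 146 (mod 169)
87^39 ≡ 1 (mod 169) ✓
Hence ord(87) = 39.

39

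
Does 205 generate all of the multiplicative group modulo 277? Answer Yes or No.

Yes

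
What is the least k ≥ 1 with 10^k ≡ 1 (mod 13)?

Since 10 ∈ (Z/13Z)^×, its order divides φ(13) = 13 − 1 = 12 = 2^2 · 3.
Divisors of 12: 1, 2, 3, 4, 6, 12.
Compute 10^d (mod 13) for the divisors d until we hit 1:
10^1 ≡ 10 (mod 13)
10^2 ≡ 9 (mod 13)
10^3 ≡ 12 (mod 13)
10^4 ≡ 3 (mod 13)
10^6 ≡ 1 (mod 13) ✓
Therefore the multiplicative order of 10 modulo 13 is 6.

6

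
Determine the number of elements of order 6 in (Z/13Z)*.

φ(13) = 13 − 1 = 12 = 2^2 · 3.
(Z/13Z)^× is cyclic (|G| = 12); a cyclic group of order m has exactly φ(d) elements of each order d | m, and none otherwise.
6 = 2 · 3 divides 12, and φ(6) = 2.

2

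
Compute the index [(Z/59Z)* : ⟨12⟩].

The order of 12 must divide φ(59) = 59 − 1 = 58 = 2 · 29.
Divisors of 58: 1, 2, 29, 58.
Test each divisor d:
12^1 ≡ 12 (mod 59)
12^2 ≡ 26 (mod 59)
12^29 ≡ 1 (mod 59) ✓
Thus |⟨12⟩| = ord(12) = 29.
The index is φ(59) / ord(12) = 58 / 29 = 2.

2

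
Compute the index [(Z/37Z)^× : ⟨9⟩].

ord(9) | φ(37) = 37 − 1 = 36 = 2^2 · 3^2.
Divisors of 36: 1, 2, 3, 4, 6, 9, 12, 18, 36.
Test each divisor d:
9^1 ≡ 9 (mod 37)
9^2 ≡ 7 (mod 37)
9^3 ≡ 26 (mod 37)
9^4 ≡ 12 (mod 37)
9^6 ≡ 10 (mod 37)
9^9 ≡ 1 (mod 37) ✓
So ord_37(9) = 9, hence |⟨9⟩| = 9.
Index = |(Z/37Z)^×| / |⟨9⟩| = 36 / 9 = 4.

4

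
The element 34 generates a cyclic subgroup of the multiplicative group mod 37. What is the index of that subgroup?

By Lagrange's theorem, ord_37(34) divides φ(37) = 37 − 1 = 36 = 2^2 · 3^2.
Divisors of 36: 1, 2, 3, 4, 6, 9, 12, 18, 36.
Evaluate successive powers at the divisors of 36:
34^1 ≡ 34
34^2 ≡ 9
34^3 ≡ 10
34^4 ≡ 7
34^6 ≡ 26
34^9 ≡ 1
The order of 34 is 9, so the subgroup it generates has 9 elements.
Index = |(Z/37Z)^×| / |⟨34⟩| = 36 / 9 = 4.

4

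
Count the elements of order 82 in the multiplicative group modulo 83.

40

φ(83) = 83 − 1 = 82 = 2 · 41.
Since (Z/83Z)^× is cyclic of order 82, the number of elements of order d is φ(d) when d | 82 and 0 otherwise.
82 = 2 · 41 divides 82, and φ(82) = 40.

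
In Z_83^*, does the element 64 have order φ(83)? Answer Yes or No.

φ(83) = 83 − 1 = 82 = 2 · 41.
It suffices to check that the order of 64 is not a proper divisor of 82: compute 64^(82/q) for q ∈ {2, 41}.
64^41 ≡ 1 (mod 83)  [q = 2: ≡ 1 ✗]
64^2 ≡ 29 (mod 83)  [q = 41: ≢ 1 ✓]
64^41 ≡ 1 shows ord(64) | 41, strictly less than φ(83); not a primitive root.

No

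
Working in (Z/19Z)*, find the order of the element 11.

3

By Lagrange's theorem, ord_19(11) divides φ(19) = 19 − 1 = 18 = 2 · 3^2.
Divisors of 18: 1, 2, 3, 6, 9, 18.
Evaluate successive powers at the divisors of 18:
11^1 ≡ 11 (mod 19)
11^2 ≡ 7 (mod 19)
11^3 ≡ 1 (mod 19) ✓
So ord_19(11) = 3.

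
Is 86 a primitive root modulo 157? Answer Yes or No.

No

φ(157) = 157 − 1 = 156 = 2^2 · 3 · 13.
An element g generates (Z/157Z)^× iff g^(156/q) ≢ 1 (mod 157) for each prime q ∈ {2, 3, 13}.
86^78 ≡ 1 (mod 157)  [q = 2: ≡ 1 ✗]
86^52 ≡ 144 (mod 157)  [q = 3: ≢ 1 ✓]
86^12 ≡ 75 (mod 157)  [q = 13: ≢ 1 ✓]
86^78 ≡ 1 shows ord(86) | 78, strictly less than φ(157); not a primitive root.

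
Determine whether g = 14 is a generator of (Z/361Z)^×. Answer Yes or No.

Yes

φ(361) = φ(19^2) = 19·(19−1) = 342 = 2 · 3^2 · 19.
It suffices to check that the order of 14 is not a proper divisor of 342: compute 14^(342/q) for q ∈ {2, 3, 19}.
14^171 ≡ 360 (mod 361)  [q = 2: ≢ 1 ✓]
14^114 ≡ 292 (mod 361)  [q = 3: ≢ 1 ✓]
14^18 ≡ 305 (mod 361)  [q = 19: ≢ 1 ✓]
Every test exponent gives a nontrivial residue, hence 14 generates the full group.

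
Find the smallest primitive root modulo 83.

φ(83) = 83 − 1 = 82 = 2 · 41.
Test candidates g = 2, 3, … against the prime factors q ∈ {2, 41} of φ(83): g is a generator iff g^(82/q) ≢ 1 for every such q.
g = 2: 2^41 ≡ 82; 2^2 ≡ 4 — none is 1, so 2 is a primitive root.
Hence the least primitive root of 83 is 2.

2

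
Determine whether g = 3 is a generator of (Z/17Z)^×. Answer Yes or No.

Yes

φ(17) = 17 − 1 = 16 = 2^4.
3 is a primitive root mod 17 iff 3^(φ(17)/q) ≢ 1 for every prime q | φ(17), i.e. q ∈ {2}.
3^8 ≡ 16 (mod 17)  [q = 2: ≢ 1 ✓]
None equal 1, so ord_17(3) = 16: 3 is a primitive root.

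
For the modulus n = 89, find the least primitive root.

3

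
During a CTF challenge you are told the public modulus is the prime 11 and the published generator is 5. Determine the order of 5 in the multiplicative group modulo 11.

5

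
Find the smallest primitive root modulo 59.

2

φ(59) = 59 − 1 = 58 = 2 · 29.
g is a primitive root iff g^(58/q) ≢ 1 (mod 59) for each prime q ∈ {2, 29}.
g = 2: 2^29 ≡ 58; 2^2 ≡ 4 — none is 1, so 2 is a primitive root.
So 2 is the smallest generator of (Z/59Z)^×.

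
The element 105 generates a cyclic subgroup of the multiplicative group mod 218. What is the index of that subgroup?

12

ord(105) | φ(218) = φ(2)·φ(109) = 1·108 = 108 = 2^2 · 3^3.
Divisors of 108: 1, 2, 3, 4, 6, 9, 12, 18, 27, 36, 54, 108.
Test each divisor d:
105^1 ≡ 105
105^2 ≡ 125
105^3 ≡ 45
105^4 ≡ 147
105^6 ≡ 63
105^9 ≡ 1
Thus |⟨105⟩| = ord(105) = 9.
[(Z/218Z)^× : ⟨105⟩] = 108/9 = 12.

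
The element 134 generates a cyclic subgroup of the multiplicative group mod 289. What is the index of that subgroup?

34

The order of 134 must divide φ(289) = φ(17^2) = 17·(17−1) = 272 = 2^4 · 17.
Divisors of 272: 1, 2, 4, 8, 16, 17, 34, 68, 136, 272.
Check 134^d mod 289 for each divisor in increasing order:
134^1 ≡ 134 (mod 289)
134^2 ≡ 38 (mod 289)
134^4 ≡ 288 (mod 289)
134^8 ≡ 1 (mod 289) ✓
Thus |⟨134⟩| = ord(134) = 8.
[(Z/289Z)^× : ⟨134⟩] = 272/8 = 34.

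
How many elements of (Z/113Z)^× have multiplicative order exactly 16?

8

φ(113) = 113 − 1 = 112 = 2^4 · 7.
In a cyclic group of order 112, there are φ(d) elements of order d for each divisor d of 112, and zero for non-divisors.
16 = 2^4 divides 112, and φ(16) = 8.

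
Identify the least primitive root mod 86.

φ(86) = φ(2)·φ(43) = 1·42 = 42 = 2 · 3 · 7.
g is a primitive root iff g^(42/q) ≢ 1 (mod 86) for each prime q ∈ {2, 3, 7}.
g = 2: gcd(2, 86) = 2 > 1, not a unit — skip.
g = 3: 3^21 ≡ 85; 3^14 ≡ 79; 3^6 ≡ 41 — none is 1, so 3 is a primitive root.
So 3 is the smallest generator of (Z/86Z)^×.

3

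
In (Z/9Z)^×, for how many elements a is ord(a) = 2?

φ(9) = φ(3^2) = 3·(3−1) = 6 = 2 · 3.
In a cyclic group of order 6, there are φ(d) elements of order d for each divisor d of 6, and zero for non-divisors.
2 | 6, and φ(2) = 2 − 1 = 1.

1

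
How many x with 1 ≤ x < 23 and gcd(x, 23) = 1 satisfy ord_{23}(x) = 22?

10

φ(23) = 23 − 1 = 22 = 2 · 11.
(Z/23Z)^× is cyclic (|G| = 22); a cyclic group of order m has exactly φ(d) elements of each order d | m, and none otherwise.
22 = 2 · 11 divides 22, and φ(22) = 10.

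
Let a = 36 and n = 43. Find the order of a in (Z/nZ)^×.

3

The order of 36 must divide φ(43) = 43 − 1 = 42 = 2 · 3 · 7.
Divisors of 42: 1, 2, 3, 6, 7, 14, 21, 42.
Compute 36^d (mod 43) for the divisors d until we hit 1:
36^1 ≡ 36 (mod 43)
36^2 ≡ 6 (mod 43)
36^3 ≡ 1 (mod 43) ✓
The smallest such exponent is 3, so the order of 36 is 3.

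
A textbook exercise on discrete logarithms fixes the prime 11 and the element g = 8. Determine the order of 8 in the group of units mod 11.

ord(8) | φ(11) = 11 − 1 = 10 = 2 · 5.
Divisors of 10: 1, 2, 5, 10.
Evaluate successive powers at the divisors of 10:
8^1 ≡ 8 (mod 11)
8^2 ≡ 9 (mod 11)
8^5 ≡ 10 (mod 11)
8^10 ≡ 1 (mod 11) ✓
So ord_11(8) = 10.

10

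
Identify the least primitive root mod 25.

φ(25) = φ(5^2) = 5·(5−1) = 20 = 2^2 · 5.
Test candidates g = 2, 3, … against the prime factors q ∈ {2, 5} of φ(25): g is a generator iff g^(20/q) ≢ 1 for every such q.
g = 2: 2^10 ≡ 24; 2^4 ≡ 16 — none is 1, so 2 is a primitive root.
So 2 is the smallest generator of (Z/25Z)^×.

2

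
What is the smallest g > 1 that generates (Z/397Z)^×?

φ(397) = 397 − 1 = 396 = 2^2 · 3^2 · 11.
g is a primitive root iff g^(396/q) ≢ 1 (mod 397) for each prime q ∈ {2, 3, 11}.
g = 2: 2^198 ≡ 396; 2^132 ≡ 1 — hits 1, so not a primitive root.
g = 3: 3^198 ≡ 1 — hits 1, so not a primitive root.
g = 4: 4^198 ≡ 1 — hits 1, so not a primitive root.
g = 5: 5^198 ≡ 396; 5^132 ≡ 362; 5^36 ≡ 290 — none is 1, so 5 is a primitive root.
So 5 is the smallest generator of (Z/397Z)^×.

5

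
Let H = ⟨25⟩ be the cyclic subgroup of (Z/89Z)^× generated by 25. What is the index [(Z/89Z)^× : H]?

4

Since 25 ∈ (Z/89Z)^×, its order divides φ(89) = 89 − 1 = 88 = 2^3 · 11.
Divisors of 88: 1, 2, 4, 8, 11, 22, 44, 88.
Evaluate successive powers at the divisors of 88:
25^1 ≡ 25
25^2 ≡ 2
25^4 ≡ 4
25^8 ≡ 16
25^11 ≡ 88
25^22 ≡ 1
So ord_89(25) = 22, hence |⟨25⟩| = 22.
The index is φ(89) / ord(25) = 88 / 22 = 4.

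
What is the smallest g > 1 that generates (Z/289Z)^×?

φ(289) = φ(17^2) = 17·(17−1) = 272 = 2^4 · 17.
g is a primitive root iff g^(272/q) ≢ 1 (mod 289) for each prime q ∈ {2, 17}.
g = 2: 2^136 ≡ 1 — hits 1, so not a primitive root.
g = 3: 3^136 ≡ 288; 3^16 ≡ 171 — none is 1, so 3 is a primitive root.
The smallest primitive root modulo 289 is 3.

3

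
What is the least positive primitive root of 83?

φ(83) = 83 − 1 = 82 = 2 · 41.
Test candidates g = 2, 3, … against the prime factors q ∈ {2, 41} of φ(83): g is a generator iff g^(82/q) ≢ 1 for every such q.
g = 2: 2^41 ≡ 82; 2^2 ≡ 4 — none is 1, so 2 is a primitive root.
Hence the least primitive root of 83 is 2.

2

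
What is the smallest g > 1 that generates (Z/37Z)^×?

2

φ(37) = 37 − 1 = 36 = 2^2 · 3^2.
Test candidates g = 2, 3, … against the prime factors q ∈ {2, 3} of φ(37): g is a generator iff g^(36/q) ≢ 1 for every such q.
g = 2: 2^18 ≡ 36; 2^12 ≡ 26 — none is 1, so 2 is a primitive root.
The smallest primitive root modulo 37 is 2.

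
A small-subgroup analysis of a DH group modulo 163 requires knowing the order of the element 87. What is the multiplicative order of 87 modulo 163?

81

By Lagrange's theorem, ord_163(87) divides φ(163) = 163 − 1 = 162 = 2 · 3^4.
Divisors of 162: 1, 2, 3, 6, 9, 18, 27, 54, 81, 162.
Check 87^d mod 163 for each divisor in increasing order:
87^1 ≡ 87 (mod 163)
87^2 ≡ 71 (mod 163)
87^3 ≡ 146 (mod 163)
87^6 ≡ 126 (mod 163)
87^9 ≡ 140 (mod 163)
87^18 ≡ 40 (mod 163)
87^27 ≡ 58 (mod 163)
87^54 ≡ 104 (mod 163)
87^81 ≡ 1 (mod 163) ✓
Therefore the multiplicative order of 87 modulo 163 is 81.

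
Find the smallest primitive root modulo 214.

5

φ(214) = φ(2)·φ(107) = 1·106 = 106 = 2 · 53.
g is a primitive root iff g^(106/q) ≢ 1 (mod 214) for each prime q ∈ {2, 53}.
g = 2: gcd(2, 214) = 2 > 1, not a unit — skip.
g = 3: 3^53 ≡ 1 — hits 1, so not a primitive root.
g = 4: gcd(4, 214) = 2 > 1, not a unit — skip.
g = 5: 5^53 ≡ 213; 5^2 ≡ 25 — none is 1, so 5 is a primitive root.
So 5 is the smallest generator of (Z/214Z)^×.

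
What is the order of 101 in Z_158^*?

13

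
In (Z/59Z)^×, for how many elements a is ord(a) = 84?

φ(59) = 59 − 1 = 58 = 2 · 29.
Since (Z/59Z)^× is cyclic of order 58, the number of elements of order d is φ(d) when d | 58 and 0 otherwise.
Here 58 is not a multiple of 84, so there are no elements of order 84.

0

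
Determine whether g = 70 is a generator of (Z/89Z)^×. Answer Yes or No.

Yes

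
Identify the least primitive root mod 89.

3

φ(89) = 89 − 1 = 88 = 2^3 · 11.
g is a primitive root iff g^(88/q) ≢ 1 (mod 89) for each prime q ∈ {2, 11}.
g = 2: 2^44 ≡ 1 — hits 1, so not a primitive root.
g = 3: 3^44 ≡ 88; 3^8 ≡ 64 — none is 1, so 3 is a primitive root.
Hence the least primitive root of 89 is 3.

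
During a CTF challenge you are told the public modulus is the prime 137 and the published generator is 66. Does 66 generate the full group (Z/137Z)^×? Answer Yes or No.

Yes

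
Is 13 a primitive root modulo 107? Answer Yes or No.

φ(107) = 107 − 1 = 106 = 2 · 53.
An element g generates (Z/107Z)^× iff g^(106/q) ≢ 1 (mod 107) for each prime q ∈ {2, 53}.
13^53 ≡ 1 (mod 107)  [q = 2: ≡ 1 ✗]
13^2 ≡ 62 (mod 107)  [q = 53: ≢ 1 ✓]
13^53 ≡ 1 shows ord(13) | 53, strictly less than φ(107); not a primitive root.

No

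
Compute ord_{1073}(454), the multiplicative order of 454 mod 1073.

ord(454) | φ(1073) = φ(29·37) = (29−1)·(37−1) = 28·36 = 1008 = 2^4 · 3^2 · 7.
Divisors of 1008: 1, 2, 3, 4, 6, 7, 8, 9, 12, 14, 16, 18, 21, 24, 28, 36, 42, 48, 56, 63, 72, 84, 112, 126, 144, 168, 252, 336, 504, 1008.
Check 454^d mod 1073 for each divisor in increasing order:
454^1 ≡ 454 (mod 1073)
454^2 ≡ 100 (mod 1073)
454^3 ≡ 334 (mod 1073)
454^4 ≡ 343 (mod 1073)
454^6 ≡ 1037 (mod 1073)
454^7 ≡ 824 (mod 1073)
454^8 ≡ 692 (mod 1073)
454^9 ≡ 852 (mod 1073)
454^12 ≡ 223 (mod 1073)
454^14 ≡ 840 (mod 1073)
454^16 ≡ 306 (mod 1073)
454^18 ≡ 556 (mod 1073)
454^21 ≡ 75 (mod 1073)
454^24 ≡ 371 (mod 1073)
454^28 ≡ 639 (mod 1073)
454^36 ≡ 112 (mod 1073)
454^42 ≡ 260 (mod 1073)
454^48 ≡ 297 (mod 1073)
454^56 ≡ 581 (mod 1073)
454^63 ≡ 186 (mod 1073)
454^72 ≡ 741 (mod 1073)
454^84 ≡ 1 (mod 1073) ✓
So ord_1073(454) = 84.

84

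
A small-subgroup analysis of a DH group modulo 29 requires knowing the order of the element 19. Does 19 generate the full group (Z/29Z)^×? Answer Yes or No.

φ(29) = 29 − 1 = 28 = 2^2 · 7.
19 is a primitive root mod 29 iff 19^(φ(29)/q) ≢ 1 for every prime q | φ(29), i.e. q ∈ {2, 7}.
19^14 ≡ 28 (mod 29)  [q = 2: ≢ 1 ✓]
19^4 ≡ 24 (mod 29)  [q = 7: ≢ 1 ✓]
Every test exponent gives a nontrivial residue, hence 19 generates the full group.

Yes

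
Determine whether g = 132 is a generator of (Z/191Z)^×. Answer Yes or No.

Yes

φ(191) = 191 − 1 = 190 = 2 · 5 · 19.
It suffices to check that the order of 132 is not a proper divisor of 190: compute 132^(190/q) for q ∈ {2, 5, 19}.
132^95 ≡ 190 (mod 191)  [q = 2: ≢ 1 ✓]
132^38 ≡ 49 (mod 191)  [q = 5: ≢ 1 ✓]
132^10 ≡ 136 (mod 191)  [q = 19: ≢ 1 ✓]
All checks pass, so 132 has order 190 and is a primitive root modulo 191.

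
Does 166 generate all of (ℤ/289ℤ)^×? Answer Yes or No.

No

φ(289) = φ(17^2) = 17·(17−1) = 272 = 2^4 · 17.
An element g generates (Z/289Z)^× iff g^(272/q) ≢ 1 (mod 289) for each prime q ∈ {2, 17}.
166^136 ≡ 1 (mod 289)  [q = 2: ≡ 1 ✗]
166^16 ≡ 52 (mod 289)  [q = 17: ≢ 1 ✓]
Since 166^136 ≡ 1, the order of 166 divides 136 < 272, so 166 is not a primitive root.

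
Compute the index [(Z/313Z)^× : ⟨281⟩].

2

Since 281 ∈ (Z/313Z)^×, its order divides φ(313) = 313 − 1 = 312 = 2^3 · 3 · 13.
Divisors of 312: 1, 2, 3, 4, 6, 8, 12, 13, 24, 26, 39, 52, 78, 104, 156, 312.
Test each divisor d:
281^1 ≡ 281 (mod 313)
281^2 ≡ 85 (mod 313)
281^3 ≡ 97 (mod 313)
281^4 ≡ 26 (mod 313)
281^6 ≡ 19 (mod 313)
281^8 ≡ 50 (mod 313)
281^12 ≡ 48 (mod 313)
281^13 ≡ 29 (mod 313)
281^24 ≡ 113 (mod 313)
281^26 ≡ 215 (mod 313)
281^39 ≡ 288 (mod 313)
281^52 ≡ 214 (mod 313)
281^78 ≡ 312 (mod 313)
281^104 ≡ 98 (mod 313)
281^156 ≡ 1 (mod 313) ✓
The order of 281 is 156, so the subgroup it generates has 156 elements.
The index is φ(313) / ord(281) = 312 / 156 = 2.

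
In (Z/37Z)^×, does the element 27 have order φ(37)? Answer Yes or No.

No

φ(37) = 37 − 1 = 36 = 2^2 · 3^2.
27 is a primitive root mod 37 iff 27^(φ(37)/q) ≢ 1 for every prime q | φ(37), i.e. q ∈ {2, 3}.
27^18 ≡ 1 (mod 37)  [q = 2: ≡ 1 ✗]
27^12 ≡ 1 (mod 37)  [q = 3: ≡ 1 ✗]
Since 27^18 ≡ 1, the order of 27 divides 18 < 36, so 27 is not a primitive root.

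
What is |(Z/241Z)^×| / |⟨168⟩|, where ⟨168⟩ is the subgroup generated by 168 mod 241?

Since 168 ∈ (Z/241Z)^×, its order divides φ(241) = 241 − 1 = 240 = 2^4 · 3 · 5.
Divisors of 240: 1, 2, 3, 4, 5, 6, 8, 10, 12, 15, 16, 20, 24, 30, 40, 48, 60, 80, 120, 240.
Compute 168^d (mod 241) for the divisors d until we hit 1:
168^1 ≡ 168 (mod 241)
168^2 ≡ 27 (mod 241)
168^3 ≡ 198 (mod 241)
168^4 ≡ 6 (mod 241)
168^5 ≡ 44 (mod 241)
168^6 ≡ 162 (mod 241)
168^8 ≡ 36 (mod 241)
168^10 ≡ 8 (mod 241)
168^12 ≡ 216 (mod 241)
168^15 ≡ 111 (mod 241)
168^16 ≡ 91 (mod 241)
168^20 ≡ 64 (mod 241)
168^24 ≡ 143 (mod 241)
168^30 ≡ 30 (mod 241)
168^40 ≡ 240 (mod 241)
168^48 ≡ 205 (mod 241)
168^60 ≡ 177 (mod 241)
168^80 ≡ 1 (mod 241) ✓
The order of 168 is 80, so the subgroup it generates has 80 elements.
[(Z/241Z)^× : ⟨168⟩] = 240/80 = 3.

3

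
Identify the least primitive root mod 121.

2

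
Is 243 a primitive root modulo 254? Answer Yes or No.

Yes

φ(254) = φ(2)·φ(127) = 1·126 = 126 = 2 · 3^2 · 7.
243 is a primitive root mod 254 iff 243^(φ(254)/q) ≢ 1 for every prime q | φ(254), i.e. q ∈ {2, 3, 7}.
243^63 ≡ 253 (mod 254)  [q = 2: ≢ 1 ✓]
243^42 ≡ 19 (mod 254)  [q = 3: ≢ 1 ✓]
243^18 ≡ 135 (mod 254)  [q = 7: ≢ 1 ✓]
All checks pass, so 243 has order 126 and is a primitive root modulo 254.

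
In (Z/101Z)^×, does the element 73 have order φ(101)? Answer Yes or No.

Yes

φ(101) = 101 − 1 = 100 = 2^2 · 5^2.
It suffices to check that the order of 73 is not a proper divisor of 100: compute 73^(100/q) for q ∈ {2, 5}.
73^50 ≡ 100 (mod 101)  [q = 2: ≢ 1 ✓]
73^20 ≡ 95 (mod 101)  [q = 5: ≢ 1 ✓]
None equal 1, so ord_101(73) = 100: 73 is a primitive root.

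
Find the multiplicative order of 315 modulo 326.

Since 315 ∈ (Z/326Z)^×, its order divides φ(326) = φ(2)·φ(163) = 1·162 = 162 = 2 · 3^4.
Divisors of 162: 1, 2, 3, 6, 9, 18, 27, 54, 81, 162.
Check 315^d mod 326 for each divisor in increasing order:
315^1 ≡ 315 (mod 326)
315^2 ≡ 121 (mod 326)
315^3 ≡ 299 (mod 326)
315^6 ≡ 77 (mod 326)
315^9 ≡ 203 (mod 326)
315^18 ≡ 133 (mod 326)
315^27 ≡ 267 (mod 326)
315^54 ≡ 221 (mod 326)
315^81 ≡ 1 (mod 326) ✓
So ord_326(315) = 81.

81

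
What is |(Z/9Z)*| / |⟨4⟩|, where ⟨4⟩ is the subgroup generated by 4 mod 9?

2

The order of 4 must divide φ(9) = φ(3^2) = 3·(3−1) = 6 = 2 · 3.
Divisors of 6: 1, 2, 3, 6.
Check 4^d mod 9 for each divisor in increasing order:
4^1 ≡ 4
4^2 ≡ 7
4^3 ≡ 1
Thus |⟨4⟩| = ord(4) = 3.
Index = |(Z/9Z)^×| / |⟨4⟩| = 6 / 3 = 2.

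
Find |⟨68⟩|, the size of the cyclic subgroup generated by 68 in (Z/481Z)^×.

12

By Lagrange's theorem, ord_481(68) divides φ(481) = φ(13·37) = (13−1)·(37−1) = 12·36 = 432 = 2^4 · 3^3.
Divisors of 432: 1, 2, 3, 4, 6, 8, 9, 12, 16, 18, 24, 27, 36, 48, 54, 72, 108, 144, 216, 432.
Test each divisor d:
68^1 ≡ 68 (mod 481)
68^2 ≡ 295 (mod 481)
68^3 ≡ 339 (mod 481)
68^4 ≡ 445 (mod 481)
68^6 ≡ 443 (mod 481)
68^8 ≡ 334 (mod 481)
68^9 ≡ 105 (mod 481)
68^12 ≡ 1 (mod 481) ✓
The smallest such exponent is 12, so the order of 68 is 12.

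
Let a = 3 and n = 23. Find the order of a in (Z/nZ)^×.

11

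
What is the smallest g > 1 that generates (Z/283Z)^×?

φ(283) = 283 − 1 = 282 = 2 · 3 · 47.
Test candidates g = 2, 3, … against the prime factors q ∈ {2, 3, 47} of φ(283): g is a generator iff g^(282/q) ≢ 1 for every such q.
g = 2: 2^141 ≡ 282; 2^94 ≡ 1 — hits 1, so not a primitive root.
g = 3: 3^141 ≡ 282; 3^94 ≡ 238; 3^6 ≡ 163 — none is 1, so 3 is a primitive root.
Hence the least primitive root of 283 is 3.

3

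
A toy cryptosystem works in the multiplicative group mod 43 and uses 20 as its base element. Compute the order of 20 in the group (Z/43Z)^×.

42

Since 20 ∈ (Z/43Z)^×, its order divides φ(43) = 43 − 1 = 42 = 2 · 3 · 7.
Divisors of 42: 1, 2, 3, 6, 7, 14, 21, 42.
Compute 20^d (mod 43) for the divisors d until we hit 1:
20^1 ≡ 20
20^2 ≡ 13
20^3 ≡ 2
20^6 ≡ 4
20^7 ≡ 37
20^14 ≡ 36
20^21 ≡ 42
20^42 ≡ 1
Hence ord(20) = 42.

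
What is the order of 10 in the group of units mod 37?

By Lagrange's theorem, ord_37(10) divides φ(37) = 37 − 1 = 36 = 2^2 · 3^2.
Divisors of 36: 1, 2, 3, 4, 6, 9, 12, 18, 36.
Check 10^d mod 37 for each divisor in increasing order:
10^1 ≡ 10 (mod 37)
10^2 ≡ 26 (mod 37)
10^3 ≡ 1 (mod 37) ✓
So ord_37(10) = 3.

3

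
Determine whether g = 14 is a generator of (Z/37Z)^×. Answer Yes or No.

φ(37) = 37 − 1 = 36 = 2^2 · 3^2.
It suffices to check that the order of 14 is not a proper divisor of 36: compute 14^(36/q) for q ∈ {2, 3}.
14^18 ≡ 36 (mod 37)  [q = 2: ≢ 1 ✓]
14^12 ≡ 1 (mod 37)  [q = 3: ≡ 1 ✗]
Since 14^12 ≡ 1, the order of 14 divides 12 < 36, so 14 is not a primitive root.

No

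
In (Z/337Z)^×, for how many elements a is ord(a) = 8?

φ(337) = 337 − 1 = 336 = 2^4 · 3 · 7.
In a cyclic group of order 336, there are φ(d) elements of order d for each divisor d of 336, and zero for non-divisors.
8 = 2^3 divides 336, and φ(8) = 4.

4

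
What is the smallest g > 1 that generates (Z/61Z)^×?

2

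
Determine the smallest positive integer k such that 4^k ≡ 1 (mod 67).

Since 4 ∈ (Z/67Z)^×, its order divides φ(67) = 67 − 1 = 66 = 2 · 3 · 11.
Divisors of 66: 1, 2, 3, 6, 11, 22, 33, 66.
Compute 4^d (mod 67) for the divisors d until we hit 1:
4^1 ≡ 4
4^2 ≡ 16
4^3 ≡ 64
4^6 ≡ 9
4^11 ≡ 37
4^22 ≡ 29
4^33 ≡ 1
Therefore the multiplicative order of 4 modulo 67 is 33.

33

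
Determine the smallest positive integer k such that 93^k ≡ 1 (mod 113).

112

ord(93) | φ(113) = 113 − 1 = 112 = 2^4 · 7.
Divisors of 112: 1, 2, 4, 7, 8, 14, 16, 28, 56, 112.
Check 93^d mod 113 for each divisor in increasing order:
93^1 ≡ 93 (mod 113)
93^2 ≡ 61 (mod 113)
93^4 ≡ 105 (mod 113)
93^7 ≡ 42 (mod 113)
93^8 ≡ 64 (mod 113)
93^14 ≡ 69 (mod 113)
93^16 ≡ 28 (mod 113)
93^28 ≡ 15 (mod 113)
93^56 ≡ 112 (mod 113)
93^112 ≡ 1 (mod 113) ✓
Hence ord(93) = 112.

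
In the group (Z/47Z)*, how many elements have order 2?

φ(47) = 47 − 1 = 46 = 2 · 23.
In a cyclic group of order 46, there are φ(d) elements of order d for each divisor d of 46, and zero for non-divisors.
2 | 46, and φ(2) = 2 − 1 = 1.

1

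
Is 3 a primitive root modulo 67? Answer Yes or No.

No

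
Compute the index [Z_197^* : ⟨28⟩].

4

ord(28) | φ(197) = 197 − 1 = 196 = 2^2 · 7^2.
Divisors of 196: 1, 2, 4, 7, 14, 28, 49, 98, 196.
Evaluate successive powers at the divisors of 196:
28^1 ≡ 28
28^2 ≡ 193
28^4 ≡ 16
28^7 ≡ 178
28^14 ≡ 164
28^28 ≡ 104
28^49 ≡ 1
Thus |⟨28⟩| = ord(28) = 49.
The index is φ(197) / ord(28) = 196 / 49 = 4.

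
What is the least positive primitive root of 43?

3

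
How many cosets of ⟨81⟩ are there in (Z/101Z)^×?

4

Since 81 ∈ (Z/101Z)^×, its order divides φ(101) = 101 − 1 = 100 = 2^2 · 5^2.
Divisors of 100: 1, 2, 4, 5, 10, 20, 25, 50, 100.
Test each divisor d:
81^1 ≡ 81
81^2 ≡ 97
81^4 ≡ 16
81^5 ≡ 84
81^10 ≡ 87
81^20 ≡ 95
81^25 ≡ 1
The order of 81 is 25, so the subgroup it generates has 25 elements.
[(Z/101Z)^× : ⟨81⟩] = 100/25 = 4.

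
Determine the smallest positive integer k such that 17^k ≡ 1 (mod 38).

ord(17) | φ(38) = φ(2)·φ(19) = 1·18 = 18 = 2 · 3^2.
Divisors of 18: 1, 2, 3, 6, 9, 18.
Check 17^d mod 38 for each divisor in increasing order:
17^1 ≡ 17 (mod 38)
17^2 ≡ 23 (mod 38)
17^3 ≡ 11 (mod 38)
17^6 ≡ 7 (mod 38)
17^9 ≡ 1 (mod 38) ✓
Therefore the multiplicative order of 17 modulo 38 is 9.

9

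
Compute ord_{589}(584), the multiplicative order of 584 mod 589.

By Lagrange's theorem, ord_589(584) divides φ(589) = φ(19·31) = (19−1)·(31−1) = 18·30 = 540 = 2^2 · 3^3 · 5.
Divisors of 540: 1, 2, 3, 4, 5, 6, 9, 10, 12, 15, 18, 20, 27, 30, 36, 45, 54, 60, 90, 108, 135, 180, 270, 540.
Test each divisor d:
584^1 ≡ 584 (mod 589)
584^2 ≡ 25 (mod 589)
584^3 ≡ 464 (mod 589)
584^4 ≡ 36 (mod 589)
584^5 ≡ 409 (mod 589)
584^6 ≡ 311 (mod 589)
584^9 ≡ 588 (mod 589)
584^10 ≡ 5 (mod 589)
584^12 ≡ 125 (mod 589)
584^15 ≡ 278 (mod 589)
584^18 ≡ 1 (mod 589) ✓
So ord_589(584) = 18.

18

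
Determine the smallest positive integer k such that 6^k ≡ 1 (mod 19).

9

By Lagrange's theorem, ord_19(6) divides φ(19) = 19 − 1 = 18 = 2 · 3^2.
Divisors of 18: 1, 2, 3, 6, 9, 18.
Check 6^d mod 19 for each divisor in increasing order:
6^1 ≡ 6 (mod 19)
6^2 ≡ 17 (mod 19)
6^3 ≡ 7 (mod 19)
6^6 ≡ 11 (mod 19)
6^9 ≡ 1 (mod 19) ✓
The smallest such exponent is 9, so the order of 6 is 9.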